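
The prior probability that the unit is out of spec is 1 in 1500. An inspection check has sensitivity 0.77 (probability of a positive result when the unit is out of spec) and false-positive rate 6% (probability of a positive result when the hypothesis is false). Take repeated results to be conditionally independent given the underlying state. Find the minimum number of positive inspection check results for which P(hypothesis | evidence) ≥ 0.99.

5

Prior odds: (1/1500) ÷ (1499/1500) = 1/1499.
Likelihood ratio of a positive result = 0.77/0.06 = 77/6.
Target posterior odds = 0.99/0.01 = 99.
Require (77/6)ⁿ ≥ 99 ÷ (1/1499) = 148401.
(77/6)⁴ = 35153041/1296 falls short of 148401 but (77/6)⁵ ≈348095 reaches it, so n = 5.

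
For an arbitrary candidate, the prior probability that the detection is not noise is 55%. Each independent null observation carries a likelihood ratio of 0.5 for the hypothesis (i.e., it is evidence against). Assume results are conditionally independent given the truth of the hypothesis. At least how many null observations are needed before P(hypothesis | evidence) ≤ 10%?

4

Prior odds: 0.55 ÷ 0.45 = 11/9.
Likelihood ratio per null observation = 0.5.
Target posterior odds = 0.1/0.9 = 1/9.
Require 0.5ⁿ ≤ 1/9 ÷ (11/9) = 1/11.
0.5³ = 0.125 is still above 1/11 but 0.5⁴ = 0.0625 is at or below it, so n = 4.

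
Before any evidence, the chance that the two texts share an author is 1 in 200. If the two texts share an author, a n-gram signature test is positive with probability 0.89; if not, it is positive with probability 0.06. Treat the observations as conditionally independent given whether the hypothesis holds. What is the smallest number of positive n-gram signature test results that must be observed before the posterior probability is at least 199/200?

Prior odds: 0.005 ÷ 0.995 = 1/199.
Likelihood ratio of a positive = 0.89/0.06 = 89/6.
Target odds: 0.995 ÷ 0.005 = 199.
Need (1/199) × (89/6)ⁿ ≥ 199, i.e. (89/6)ⁿ ≥ 39601.
(89/6)³ = 704969/216 falls short of 39601 but (89/6)⁴ = 62742241/1296 reaches it, so n = 4.

4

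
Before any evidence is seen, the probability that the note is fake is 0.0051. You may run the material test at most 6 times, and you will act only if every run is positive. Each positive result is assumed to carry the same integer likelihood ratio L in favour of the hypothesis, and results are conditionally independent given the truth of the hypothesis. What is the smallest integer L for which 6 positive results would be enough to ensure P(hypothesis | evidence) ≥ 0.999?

Prior odds = 0.0051/0.9949 = 51/9949.
Target odds = 0.999/0.001 = 999.
Need L⁶ ≥ 999 ÷ (51/9949) = 3313017/17.
7⁶ = 117649 < 3313017/17 ≤ 262144 = 8⁶, so L = 8.

8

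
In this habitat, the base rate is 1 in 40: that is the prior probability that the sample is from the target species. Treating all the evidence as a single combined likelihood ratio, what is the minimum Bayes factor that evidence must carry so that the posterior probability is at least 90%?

Prior odds = 0.025/0.975 = 1/39.
Target odds = 0.9/0.1 = 9.
Required Bayes factor = 9 ÷ (1/39) = 351.

351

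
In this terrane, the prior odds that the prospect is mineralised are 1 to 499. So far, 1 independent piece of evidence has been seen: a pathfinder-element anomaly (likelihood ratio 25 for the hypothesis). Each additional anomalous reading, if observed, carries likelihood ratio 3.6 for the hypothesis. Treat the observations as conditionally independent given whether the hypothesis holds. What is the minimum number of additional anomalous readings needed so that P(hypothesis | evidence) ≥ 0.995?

Prior odds = 1/499.
Bayes factor of the evidence already in hand = 25.
Odds after that evidence = (1/499) × 25 = 25/499.
Target odds = 0.995/0.005 = 199.
Need 3.6ⁿ ≥ 199 ÷ (25/499) = 3972.04.
3.6⁶ = 34012224/15625 falls short of 3972.04 but 3.6⁷ = 612220032/78125 reaches it, so n = 7.

7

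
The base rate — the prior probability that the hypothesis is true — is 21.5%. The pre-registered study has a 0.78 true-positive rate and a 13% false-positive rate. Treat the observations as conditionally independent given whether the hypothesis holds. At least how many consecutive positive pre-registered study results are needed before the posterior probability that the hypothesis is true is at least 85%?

2

Prior odds = 0.215/0.785 = 43/157.
Likelihood ratio of a positive result = 0.78/0.13 = 6.
Target posterior odds = 0.85/0.15 = 17/3.
Need (43/157) × 6ⁿ ≥ 17/3, i.e. 6ⁿ ≥ 2669/129.
6¹ = 6 falls short of 2669/129 but 6² = 36 reaches it, so n = 2.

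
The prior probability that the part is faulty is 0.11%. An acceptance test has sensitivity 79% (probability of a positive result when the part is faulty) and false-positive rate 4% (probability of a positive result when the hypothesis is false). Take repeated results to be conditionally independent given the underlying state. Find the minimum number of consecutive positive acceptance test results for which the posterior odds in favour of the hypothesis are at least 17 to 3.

3

Prior odds: 0.0011 ÷ 0.9989 = 11/9989.
Likelihood ratio of a positive result = 0.79/0.04 = 19.75.
Target odds = 17/3.
Need (11/9989) × 19.75ⁿ ≥ 17/3, i.e. 19.75ⁿ ≥ 169813/33.
19.75² = 390.0625 falls short of 169813/33 but 19.75³ = 7703.734375 reaches it, so n = 3.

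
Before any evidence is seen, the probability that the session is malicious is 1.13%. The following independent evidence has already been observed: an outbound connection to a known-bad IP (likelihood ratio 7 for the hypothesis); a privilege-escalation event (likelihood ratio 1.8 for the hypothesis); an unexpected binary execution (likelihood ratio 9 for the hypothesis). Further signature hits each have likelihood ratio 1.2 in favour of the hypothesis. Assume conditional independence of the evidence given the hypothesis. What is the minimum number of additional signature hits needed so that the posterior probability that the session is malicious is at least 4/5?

Prior odds = 0.0113/0.9887 = 113/9887.
Combined Bayes factor of the evidence already in hand = 7 × 1.8 × 9 = 113.4.
Odds after that evidence = (113/9887) × 113.4 = 64071/49435.
Target odds = 0.8/0.2 = 4.
Need 1.2ⁿ ≥ 4 ÷ (64071/49435) = 197740/64071.
1.2⁶ = 46656/15625 falls short of 197740/64071 but 1.2⁷ = 279936/78125 reaches it, so n = 7.

7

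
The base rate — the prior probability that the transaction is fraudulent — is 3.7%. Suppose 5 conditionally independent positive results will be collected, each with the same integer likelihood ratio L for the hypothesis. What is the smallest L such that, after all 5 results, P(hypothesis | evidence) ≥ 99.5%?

Prior odds = 0.037/0.963 = 37/963.
Target odds = 0.995/0.005 = 199.
Need L⁵ ≥ 199 ÷ (37/963) = 191637/37.
5⁵ = 3125 < 191637/37 ≤ 7776 = 6⁵, so L = 6.

6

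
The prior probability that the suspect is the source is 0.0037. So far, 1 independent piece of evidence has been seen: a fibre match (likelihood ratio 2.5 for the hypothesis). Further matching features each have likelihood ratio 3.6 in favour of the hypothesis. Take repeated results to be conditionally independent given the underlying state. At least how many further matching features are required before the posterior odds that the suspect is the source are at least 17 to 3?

Prior odds = 0.0037/0.9963 = 37/9963.
Bayes factor of the evidence already in hand = 2.5.
Odds after that evidence = (37/9963) × 2.5 = 185/19926.
Target odds = 17/3.
Need 3.6ⁿ ≥ 17/3 ÷ (185/19926) = 112914/185.
3.6⁵ = 604.66176 falls short of 112914/185 but 3.6⁶ = 34012224/15625 reaches it, so n = 6.

6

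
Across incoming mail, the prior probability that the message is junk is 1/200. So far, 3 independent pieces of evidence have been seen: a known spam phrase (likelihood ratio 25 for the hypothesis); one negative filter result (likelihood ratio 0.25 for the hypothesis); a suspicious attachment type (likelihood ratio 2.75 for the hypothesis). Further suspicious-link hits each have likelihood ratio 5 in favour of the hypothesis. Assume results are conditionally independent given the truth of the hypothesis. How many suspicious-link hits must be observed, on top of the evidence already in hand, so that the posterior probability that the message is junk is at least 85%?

3

Prior odds = 0.005/0.995 = 1/199.
Combined Bayes factor of the evidence already in hand = 25 × 0.25 × 2.75 = 17.1875.
Odds after that evidence = (1/199) × 17.1875 = 275/3184.
Target odds = 0.85/0.15 = 17/3.
Need 5ⁿ ≥ 17/3 ÷ (275/3184) = 54128/825.
5² = 25 falls short of 54128/825 but 5³ = 125 reaches it, so n = 3.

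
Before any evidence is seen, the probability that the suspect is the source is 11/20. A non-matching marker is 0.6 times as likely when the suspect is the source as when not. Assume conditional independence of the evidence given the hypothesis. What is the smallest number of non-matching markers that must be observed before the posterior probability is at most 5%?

Prior odds: 0.55 ÷ 0.45 = 11/9.
Likelihood ratio per non-matching marker = 0.6.
Target posterior odds = 0.05/0.95 = 1/19.
Need (11/9) × 0.6ⁿ ≤ 1/19, i.e. 0.6ⁿ ≤ 9/209.
0.6⁶ = 729/15625 is still above 9/209 but 0.6⁷ = 2187/78125 is at or below it, so n = 7.

7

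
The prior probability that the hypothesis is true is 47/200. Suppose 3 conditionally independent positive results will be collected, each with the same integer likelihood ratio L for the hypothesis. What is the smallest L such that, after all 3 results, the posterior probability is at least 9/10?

Prior odds = 0.235/0.765 = 47/153.
Target odds = 0.9/0.1 = 9.
Need L³ ≥ 9 ÷ (47/153) = 1377/47.
3³ = 27 < 1377/47 ≤ 64 = 4³, so L = 4.

4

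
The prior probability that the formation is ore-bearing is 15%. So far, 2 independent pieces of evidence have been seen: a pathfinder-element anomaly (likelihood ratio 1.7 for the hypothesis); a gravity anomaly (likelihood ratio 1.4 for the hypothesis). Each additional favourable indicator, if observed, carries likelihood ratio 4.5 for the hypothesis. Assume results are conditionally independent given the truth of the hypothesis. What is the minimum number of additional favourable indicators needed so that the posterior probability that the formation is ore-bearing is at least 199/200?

Prior odds = 0.15/0.85 = 3/17.
Combined Bayes factor of the evidence already in hand = 1.7 × 1.4 = 2.38.
Odds after that evidence = (3/17) × 2.38 = 0.42.
Target odds = 0.995/0.005 = 199.
Need 4.5ⁿ ≥ 199 ÷ 0.42 = 9950/21.
4.5⁴ = 410.0625 falls short of 9950/21 but 4.5⁵ = 1845.28125 reaches it, so n = 5.

5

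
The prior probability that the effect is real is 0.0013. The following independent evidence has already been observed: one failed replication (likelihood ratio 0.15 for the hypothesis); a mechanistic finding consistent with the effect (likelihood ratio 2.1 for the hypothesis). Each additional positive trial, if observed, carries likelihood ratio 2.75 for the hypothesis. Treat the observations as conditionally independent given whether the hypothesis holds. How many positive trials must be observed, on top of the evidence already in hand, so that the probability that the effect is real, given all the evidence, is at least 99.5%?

13

Prior odds = 0.0013/0.9987 = 13/9987.
Combined Bayes factor of the evidence already in hand = 0.15 × 2.1 = 0.315.
Odds after that evidence = (13/9987) × 0.315 = 273/665800.
Target odds = 0.995/0.005 = 199.
Need 2.75ⁿ ≥ 199 ÷ (273/665800) = 132494200/273.
2.75¹² ≈187065 falls short of 132494200/273 but 2.75¹³ ≈514428 reaches it, so n = 13.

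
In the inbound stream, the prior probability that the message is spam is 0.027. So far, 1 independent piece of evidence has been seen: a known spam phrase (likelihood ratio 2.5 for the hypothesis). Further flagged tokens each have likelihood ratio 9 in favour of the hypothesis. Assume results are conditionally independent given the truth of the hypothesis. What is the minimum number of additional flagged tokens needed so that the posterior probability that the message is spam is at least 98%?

Prior odds = 0.027/0.973 = 27/973.
Bayes factor of the evidence already in hand = 2.5.
Odds after that evidence = (27/973) × 2.5 = 135/1946.
Target odds = 0.98/0.02 = 49.
Need 9ⁿ ≥ 49 ÷ (135/1946) = 95354/135.
9² = 81 falls short of 95354/135 but 9³ = 729 reaches it, so n = 3.

3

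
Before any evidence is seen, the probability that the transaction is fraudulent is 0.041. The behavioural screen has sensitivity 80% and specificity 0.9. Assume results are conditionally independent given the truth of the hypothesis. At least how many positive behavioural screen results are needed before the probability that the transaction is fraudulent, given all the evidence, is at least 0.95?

Prior odds: 0.041 ÷ 0.959 = 41/959.
False-positive rate = 1 − 0.9 = 0.1; likelihood ratio of a positive = 0.8/0.1 = 8.
Target posterior odds = 0.95/0.05 = 19.
Need (41/959) × 8ⁿ ≥ 19, i.e. 8ⁿ ≥ 18221/41.
8² = 64 falls short of 18221/41 but 8³ = 512 reaches it, so n = 3.

3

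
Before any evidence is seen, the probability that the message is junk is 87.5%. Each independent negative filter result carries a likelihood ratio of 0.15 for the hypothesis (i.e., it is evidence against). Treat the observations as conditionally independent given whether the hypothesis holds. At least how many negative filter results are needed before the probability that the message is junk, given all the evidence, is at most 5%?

Prior odds: 0.875 ÷ 0.125 = 7.
Likelihood ratio per negative filter result = 0.15.
Target posterior odds = 0.05/0.95 = 1/19.
Require 0.15ⁿ ≤ 1/19 ÷ 7 = 1/133.
0.15² = 0.0225 is still above 1/133 but 0.15³ = 0.003375 is at or below it, so n = 3.

3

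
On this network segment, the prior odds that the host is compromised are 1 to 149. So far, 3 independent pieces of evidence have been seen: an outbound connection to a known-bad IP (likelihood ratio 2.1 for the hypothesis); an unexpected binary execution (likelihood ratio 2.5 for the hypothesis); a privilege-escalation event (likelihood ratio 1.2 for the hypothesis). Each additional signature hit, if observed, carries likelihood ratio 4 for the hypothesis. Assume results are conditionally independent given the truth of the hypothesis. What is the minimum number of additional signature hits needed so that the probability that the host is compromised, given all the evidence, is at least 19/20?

5

Prior odds = 1/149.
Combined Bayes factor of the evidence already in hand = 2.1 × 2.5 × 1.2 = 6.3.
Odds after that evidence = (1/149) × 6.3 = 63/1490.
Target odds = 0.95/0.05 = 19.
Need 4ⁿ ≥ 19 ÷ (63/1490) = 28310/63.
4⁴ = 256 falls short of 28310/63 but 4⁵ = 1024 reaches it, so n = 5.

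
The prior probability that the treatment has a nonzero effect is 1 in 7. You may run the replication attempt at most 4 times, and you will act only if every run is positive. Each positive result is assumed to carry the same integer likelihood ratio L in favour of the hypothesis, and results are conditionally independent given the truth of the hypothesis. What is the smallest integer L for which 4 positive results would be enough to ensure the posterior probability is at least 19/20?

4

Prior odds = (1/7)/(6/7) = 1/6.
Target odds = 0.95/0.05 = 19.
Need L⁴ ≥ 19 ÷ (1/6) = 114.
3⁴ = 81 < 114 ≤ 256 = 4⁴, so L = 4.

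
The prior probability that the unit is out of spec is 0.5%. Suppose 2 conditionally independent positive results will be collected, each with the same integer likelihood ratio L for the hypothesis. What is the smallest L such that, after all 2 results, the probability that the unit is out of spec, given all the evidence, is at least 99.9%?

Prior odds = 0.005/0.995 = 1/199.
Target odds = 0.999/0.001 = 999.
Need L² ≥ 999 ÷ (1/199) = 198801.
445² = 198025 < 198801 ≤ 198916 = 446², so L = 446.

446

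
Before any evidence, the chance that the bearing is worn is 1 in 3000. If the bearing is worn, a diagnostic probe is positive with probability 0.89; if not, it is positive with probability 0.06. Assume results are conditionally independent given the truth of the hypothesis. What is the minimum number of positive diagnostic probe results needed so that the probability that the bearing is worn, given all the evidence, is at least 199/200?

Prior odds: (1/3000) ÷ (2999/3000) = 1/2999.
Likelihood ratio of a positive = 0.89/0.06 = 89/6.
Target odds: 0.995 ÷ 0.005 = 199.
Require (89/6)ⁿ ≥ 199 ÷ (1/2999) = 596801.
(89/6)⁴ = 62742241/1296 falls short of 596801 but (89/6)⁵ ≈718115 reaches it, so n = 5.

5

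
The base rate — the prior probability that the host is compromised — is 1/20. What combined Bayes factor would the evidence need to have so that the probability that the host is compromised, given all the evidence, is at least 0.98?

Prior odds = 0.05/0.95 = 1/19.
Target odds = 0.98/0.02 = 49.
Required Bayes factor = 49 ÷ (1/19) = 931.

931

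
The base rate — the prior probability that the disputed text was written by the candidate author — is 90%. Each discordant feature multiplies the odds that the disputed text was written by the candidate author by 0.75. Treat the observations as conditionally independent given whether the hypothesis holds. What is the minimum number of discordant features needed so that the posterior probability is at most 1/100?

24

Prior odds: 0.9 ÷ 0.1 = 9.
Likelihood ratio per discordant feature = 0.75.
Target odds: 0.01 ÷ 0.99 = 1/99.
Require 0.75ⁿ ≤ 1/99 ÷ 9 = 1/891.
0.75²³ ≈0.00133786 is still above 1/891 but 0.75²⁴ ≈0.00100339 is at or below it, so n = 24.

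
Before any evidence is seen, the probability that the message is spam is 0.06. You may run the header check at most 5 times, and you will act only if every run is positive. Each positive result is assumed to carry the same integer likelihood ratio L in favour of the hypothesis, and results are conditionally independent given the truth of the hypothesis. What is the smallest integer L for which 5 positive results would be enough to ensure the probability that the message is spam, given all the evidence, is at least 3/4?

3

Prior odds = 0.06/0.94 = 3/47.
Target odds = 0.75/0.25 = 3.
Need L⁵ ≥ 3 ÷ (3/47) = 47.
2⁵ = 32 < 47 ≤ 243 = 3⁵, so L = 3.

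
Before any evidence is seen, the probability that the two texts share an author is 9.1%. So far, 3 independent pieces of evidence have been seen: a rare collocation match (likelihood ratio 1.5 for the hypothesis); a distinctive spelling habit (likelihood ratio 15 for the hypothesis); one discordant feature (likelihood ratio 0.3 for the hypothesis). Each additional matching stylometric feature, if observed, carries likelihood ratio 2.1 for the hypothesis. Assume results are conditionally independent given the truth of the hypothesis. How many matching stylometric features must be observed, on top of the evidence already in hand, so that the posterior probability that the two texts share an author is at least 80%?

3

Prior odds = 0.091/0.909 = 91/909.
Combined Bayes factor of the evidence already in hand = 1.5 × 15 × 0.3 = 6.75.
Odds after that evidence = (91/909) × 6.75 = 273/404.
Target odds = 0.8/0.2 = 4.
Need 2.1ⁿ ≥ 4 ÷ (273/404) = 1616/273.
2.1² = 4.41 falls short of 1616/273 but 2.1³ = 9.261 reaches it, so n = 3.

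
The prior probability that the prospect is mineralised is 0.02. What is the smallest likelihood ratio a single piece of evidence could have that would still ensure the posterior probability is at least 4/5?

Prior odds = 0.02/0.98 = 1/49.
Target odds = 0.8/0.2 = 4.
Required Bayes factor = 4 ÷ (1/49) = 196.

196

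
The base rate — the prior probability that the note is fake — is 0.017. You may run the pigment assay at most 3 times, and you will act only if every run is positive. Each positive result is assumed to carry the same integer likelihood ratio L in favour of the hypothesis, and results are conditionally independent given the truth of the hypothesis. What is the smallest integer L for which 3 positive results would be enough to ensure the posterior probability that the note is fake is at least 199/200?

Prior odds = 0.017/0.983 = 17/983.
Target odds = 0.995/0.005 = 199.
Need L³ ≥ 199 ÷ (17/983) = 195617/17.
22³ = 10648 < 195617/17 ≤ 12167 = 23³, so L = 23.

23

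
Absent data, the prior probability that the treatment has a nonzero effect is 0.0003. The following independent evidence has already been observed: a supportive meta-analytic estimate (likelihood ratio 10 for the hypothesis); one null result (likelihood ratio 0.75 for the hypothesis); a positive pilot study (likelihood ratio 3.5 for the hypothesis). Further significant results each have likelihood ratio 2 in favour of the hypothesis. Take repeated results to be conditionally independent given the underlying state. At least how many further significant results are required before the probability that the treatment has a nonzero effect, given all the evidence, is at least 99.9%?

17

Prior odds = 0.0003/0.9997 = 3/9997.
Combined Bayes factor of the evidence already in hand = 10 × 0.75 × 3.5 = 26.25.
Odds after that evidence = (3/9997) × 26.25 = 315/39988.
Target odds = 0.999/0.001 = 999.
Need 2ⁿ ≥ 999 ÷ (315/39988) = 4438668/35.
2¹⁶ = 65536 falls short of 4438668/35 but 2¹⁷ = 131072 reaches it, so n = 17.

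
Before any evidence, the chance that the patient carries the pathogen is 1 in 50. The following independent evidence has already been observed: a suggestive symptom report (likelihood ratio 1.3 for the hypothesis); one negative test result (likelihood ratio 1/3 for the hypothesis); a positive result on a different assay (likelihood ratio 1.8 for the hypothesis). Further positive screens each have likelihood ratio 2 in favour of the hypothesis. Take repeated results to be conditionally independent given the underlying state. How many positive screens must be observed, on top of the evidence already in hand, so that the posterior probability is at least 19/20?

Prior odds = 0.02/0.98 = 1/49.
Combined Bayes factor of the evidence already in hand = 1.3 × (1/3) × 1.8 = 0.78.
Odds after that evidence = (1/49) × 0.78 = 39/2450.
Target odds = 0.95/0.05 = 19.
Need 2ⁿ ≥ 19 ÷ (39/2450) = 46550/39.
2¹⁰ = 1024 falls short of 46550/39 but 2¹¹ = 2048 reaches it, so n = 11.

11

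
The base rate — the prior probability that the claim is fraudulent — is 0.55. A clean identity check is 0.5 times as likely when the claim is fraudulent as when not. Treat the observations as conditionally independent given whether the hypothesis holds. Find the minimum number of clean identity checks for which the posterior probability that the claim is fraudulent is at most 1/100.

7

Prior odds: 0.55 ÷ 0.45 = 11/9.
Likelihood ratio per clean identity check = 0.5.
Target posterior odds = 0.01/0.99 = 1/99.
Require 0.5ⁿ ≤ 1/99 ÷ (11/9) = 1/121.
0.5⁶ = 0.015625 is still above 1/121 but 0.5⁷ = 0.0078125 is at or below it, so n = 7.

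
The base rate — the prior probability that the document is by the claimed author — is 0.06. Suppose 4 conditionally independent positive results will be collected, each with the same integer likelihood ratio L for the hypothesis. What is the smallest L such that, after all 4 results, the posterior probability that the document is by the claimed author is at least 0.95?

5

Prior odds = 0.06/0.94 = 3/47.
Target odds = 0.95/0.05 = 19.
Need L⁴ ≥ 19 ÷ (3/47) = 893/3.
4⁴ = 256 < 893/3 ≤ 625 = 5⁴, so L = 5.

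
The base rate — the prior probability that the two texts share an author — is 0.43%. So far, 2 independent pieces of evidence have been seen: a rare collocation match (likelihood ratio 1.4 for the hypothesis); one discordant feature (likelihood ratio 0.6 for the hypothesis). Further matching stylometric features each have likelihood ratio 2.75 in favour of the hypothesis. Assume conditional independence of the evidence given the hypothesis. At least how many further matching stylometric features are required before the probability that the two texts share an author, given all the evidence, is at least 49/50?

10

Prior odds = 0.0043/0.9957 = 43/9957.
Combined Bayes factor of the evidence already in hand = 1.4 × 0.6 = 0.84.
Odds after that evidence = (43/9957) × 0.84 = 301/82975.
Target odds = 0.98/0.02 = 49.
Need 2.75ⁿ ≥ 49 ÷ (301/82975) = 580825/43.
2.75⁹ ≈8994.86 falls short of 580825/43 but 2.75¹⁰ ≈24735.9 reaches it, so n = 10.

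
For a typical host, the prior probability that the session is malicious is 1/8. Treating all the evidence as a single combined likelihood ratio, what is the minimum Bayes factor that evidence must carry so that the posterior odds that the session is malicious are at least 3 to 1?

21

Prior odds = 0.125/0.875 = 1/7.
Target odds = 3.
Required Bayes factor = 3 ÷ (1/7) = 21.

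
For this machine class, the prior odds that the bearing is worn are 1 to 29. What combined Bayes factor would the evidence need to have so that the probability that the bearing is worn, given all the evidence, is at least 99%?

2871

Prior odds = 1/29.
Target odds = 0.99/0.01 = 99.
Required Bayes factor = 99 ÷ (1/29) = 2871.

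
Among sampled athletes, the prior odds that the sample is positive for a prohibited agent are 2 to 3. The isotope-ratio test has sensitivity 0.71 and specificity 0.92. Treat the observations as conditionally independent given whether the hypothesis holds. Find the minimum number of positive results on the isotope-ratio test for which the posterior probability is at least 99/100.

Prior odds = 2/3.
False-positive rate = 1 − 0.92 = 0.08; likelihood ratio of a positive = 0.71/0.08 = 8.875.
Target posterior odds = 0.99/0.01 = 99.
Require 8.875ⁿ ≥ 99 ÷ (2/3) = 148.5.
8.875² = 78.765625 falls short of 148.5 but 8.875³ = 357911/512 reaches it, so n = 3.

3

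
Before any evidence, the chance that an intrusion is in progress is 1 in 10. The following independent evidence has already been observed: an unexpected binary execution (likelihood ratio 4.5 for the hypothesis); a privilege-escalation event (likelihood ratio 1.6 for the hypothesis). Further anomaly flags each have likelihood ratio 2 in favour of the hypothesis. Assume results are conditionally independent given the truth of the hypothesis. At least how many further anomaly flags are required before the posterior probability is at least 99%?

Prior odds = 0.1/0.9 = 1/9.
Combined Bayes factor of the evidence already in hand = 4.5 × 1.6 = 7.2.
Odds after that evidence = (1/9) × 7.2 = 0.8.
Target odds = 0.99/0.01 = 99.
Need 2ⁿ ≥ 99 ÷ 0.8 = 123.75.
2⁶ = 64 falls short of 123.75 but 2⁷ = 128 reaches it, so n = 7.

7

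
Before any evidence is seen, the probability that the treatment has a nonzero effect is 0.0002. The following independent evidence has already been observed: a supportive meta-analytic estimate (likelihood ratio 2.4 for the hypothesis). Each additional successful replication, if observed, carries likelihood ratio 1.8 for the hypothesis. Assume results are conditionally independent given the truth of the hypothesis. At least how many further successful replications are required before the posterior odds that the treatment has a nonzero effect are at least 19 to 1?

19

Prior odds = 0.0002/0.9998 = 1/4999.
Bayes factor of the evidence already in hand = 2.4.
Odds after that evidence = (1/4999) × 2.4 = 12/24995.
Target odds = 19.
Need 1.8ⁿ ≥ 19 ÷ (12/24995) = 474905/12.
1.8¹⁸ ≈39346.4 falls short of 474905/12 but 1.8¹⁹ ≈70823.5 reaches it, so n = 19.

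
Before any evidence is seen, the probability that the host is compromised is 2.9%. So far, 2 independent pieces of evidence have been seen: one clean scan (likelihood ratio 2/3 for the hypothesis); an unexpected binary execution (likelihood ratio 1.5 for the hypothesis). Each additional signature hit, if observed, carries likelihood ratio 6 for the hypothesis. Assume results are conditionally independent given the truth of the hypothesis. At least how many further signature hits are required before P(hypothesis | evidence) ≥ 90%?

Prior odds = 0.029/0.971 = 29/971.
Combined Bayes factor of the evidence already in hand = (2/3) × 1.5 = 1.
Odds after that evidence = (29/971) × 1 = 29/971.
Target odds = 0.9/0.1 = 9.
Need 6ⁿ ≥ 9 ÷ (29/971) = 8739/29.
6³ = 216 falls short of 8739/29 but 6⁴ = 1296 reaches it, so n = 4.

4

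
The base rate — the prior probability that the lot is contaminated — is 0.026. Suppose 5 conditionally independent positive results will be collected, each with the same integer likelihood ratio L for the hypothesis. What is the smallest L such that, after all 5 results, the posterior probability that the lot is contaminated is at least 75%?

Prior odds = 0.026/0.974 = 13/487.
Target odds = 0.75/0.25 = 3.
Need L⁵ ≥ 3 ÷ (13/487) = 1461/13.
2⁵ = 32 < 1461/13 ≤ 243 = 3⁵, so L = 3.

3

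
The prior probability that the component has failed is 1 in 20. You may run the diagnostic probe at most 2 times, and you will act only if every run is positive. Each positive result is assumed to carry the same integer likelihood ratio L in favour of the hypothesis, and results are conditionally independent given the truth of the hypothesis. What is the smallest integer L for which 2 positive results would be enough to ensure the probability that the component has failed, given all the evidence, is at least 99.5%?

62

Prior odds = 0.05/0.95 = 1/19.
Target odds = 0.995/0.005 = 199.
Need L² ≥ 199 ÷ (1/19) = 3781.
61² = 3721 < 3781 ≤ 3844 = 62², so L = 62.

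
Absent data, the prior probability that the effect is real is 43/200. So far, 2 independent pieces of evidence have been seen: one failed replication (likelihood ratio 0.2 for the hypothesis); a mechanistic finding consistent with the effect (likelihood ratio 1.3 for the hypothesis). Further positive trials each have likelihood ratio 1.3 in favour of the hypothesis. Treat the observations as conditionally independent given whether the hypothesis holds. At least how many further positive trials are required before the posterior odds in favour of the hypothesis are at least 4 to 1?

Prior odds = 0.215/0.785 = 43/157.
Combined Bayes factor of the evidence already in hand = 0.2 × 1.3 = 0.26.
Odds after that evidence = (43/157) × 0.26 = 559/7850.
Target odds = 4.
Need 1.3ⁿ ≥ 4 ÷ (559/7850) = 31400/559.
1.3¹⁵ ≈51.1859 falls short of 31400/559 but 1.3¹⁶ ≈66.5417 reaches it, so n = 16.

16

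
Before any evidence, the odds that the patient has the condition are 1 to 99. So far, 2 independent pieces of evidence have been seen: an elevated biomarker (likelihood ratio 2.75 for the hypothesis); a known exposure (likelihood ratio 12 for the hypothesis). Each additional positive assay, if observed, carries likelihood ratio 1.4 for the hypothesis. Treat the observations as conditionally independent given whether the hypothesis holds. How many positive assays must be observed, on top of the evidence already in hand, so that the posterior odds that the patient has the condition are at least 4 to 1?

8

Prior odds = 1/99.
Combined Bayes factor of the evidence already in hand = 2.75 × 12 = 33.
Odds after that evidence = (1/99) × 33 = 1/3.
Target odds = 4.
Need 1.4ⁿ ≥ 4 ÷ (1/3) = 12.
1.4⁷ = 823543/78125 falls short of 12 but 1.4⁸ = 5764801/390625 reaches it, so n = 8.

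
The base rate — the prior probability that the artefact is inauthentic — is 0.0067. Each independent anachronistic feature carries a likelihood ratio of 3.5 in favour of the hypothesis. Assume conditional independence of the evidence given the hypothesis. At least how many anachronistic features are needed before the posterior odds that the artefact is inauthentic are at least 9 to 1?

6

Prior odds = 0.0067/0.9933 = 67/9933.
Likelihood ratio per anachronistic feature = 3.5.
Target odds = 9.
Need (67/9933) × 3.5ⁿ ≥ 9, i.e. 3.5ⁿ ≥ 89397/67.
3.5⁵ = 525.21875 falls short of 89397/67 but 3.5⁶ = 1838.265625 reaches it, so n = 6.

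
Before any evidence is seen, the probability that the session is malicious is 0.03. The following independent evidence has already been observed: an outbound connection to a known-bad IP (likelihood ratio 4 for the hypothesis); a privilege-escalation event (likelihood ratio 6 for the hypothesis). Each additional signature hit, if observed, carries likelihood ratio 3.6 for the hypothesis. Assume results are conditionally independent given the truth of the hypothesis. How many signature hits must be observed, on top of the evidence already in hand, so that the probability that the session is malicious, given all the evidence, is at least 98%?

Prior odds = 0.03/0.97 = 3/97.
Combined Bayes factor of the evidence already in hand = 4 × 6 = 24.
Odds after that evidence = (3/97) × 24 = 72/97.
Target odds = 0.98/0.02 = 49.
Need 3.6ⁿ ≥ 49 ÷ (72/97) = 4753/72.
3.6³ = 46.656 falls short of 4753/72 but 3.6⁴ = 167.9616 reaches it, so n = 4.

4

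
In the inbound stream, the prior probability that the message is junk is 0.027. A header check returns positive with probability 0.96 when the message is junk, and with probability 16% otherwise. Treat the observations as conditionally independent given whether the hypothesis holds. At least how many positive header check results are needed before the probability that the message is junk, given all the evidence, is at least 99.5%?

Prior odds = 0.027/0.973 = 27/973.
Likelihood ratio of a positive result = 0.96/0.16 = 6.
Target posterior odds = 0.995/0.005 = 199.
Need (27/973) × 6ⁿ ≥ 199, i.e. 6ⁿ ≥ 193627/27.
6⁴ = 1296 falls short of 193627/27 but 6⁵ = 7776 reaches it, so n = 5.

5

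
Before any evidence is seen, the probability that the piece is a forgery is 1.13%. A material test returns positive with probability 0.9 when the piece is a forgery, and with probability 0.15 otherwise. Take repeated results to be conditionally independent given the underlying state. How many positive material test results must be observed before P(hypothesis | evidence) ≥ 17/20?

Prior odds: 0.0113 ÷ 0.9887 = 113/9887.
Likelihood ratio of a positive result = 0.9/0.15 = 6.
Target posterior odds = 0.85/0.15 = 17/3.
Require 6ⁿ ≥ 17/3 ÷ (113/9887) = 168079/339.
6³ = 216 falls short of 168079/339 but 6⁴ = 1296 reaches it, so n = 4.

4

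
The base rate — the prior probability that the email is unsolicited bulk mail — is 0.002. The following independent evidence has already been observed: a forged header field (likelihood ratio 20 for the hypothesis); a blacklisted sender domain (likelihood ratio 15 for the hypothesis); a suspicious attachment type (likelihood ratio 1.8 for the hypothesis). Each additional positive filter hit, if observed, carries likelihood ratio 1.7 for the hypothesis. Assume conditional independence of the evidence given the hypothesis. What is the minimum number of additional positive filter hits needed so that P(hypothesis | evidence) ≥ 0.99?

Prior odds = 0.002/0.998 = 1/499.
Combined Bayes factor of the evidence already in hand = 20 × 15 × 1.8 = 540.
Odds after that evidence = (1/499) × 540 = 540/499.
Target odds = 0.99/0.01 = 99.
Need 1.7ⁿ ≥ 99 ÷ (540/499) = 5489/60.
1.7⁸ ≈69.7576 falls short of 5489/60 but 1.7⁹ ≈118.588 reaches it, so n = 9.

9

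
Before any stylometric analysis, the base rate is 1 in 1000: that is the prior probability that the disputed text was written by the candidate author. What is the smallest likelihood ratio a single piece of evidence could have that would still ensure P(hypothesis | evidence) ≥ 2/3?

Prior odds = 0.001/0.999 = 1/999.
Target odds = (2/3)/(1/3) = 2.
Required Bayes factor = 2 ÷ (1/999) = 1998.

1998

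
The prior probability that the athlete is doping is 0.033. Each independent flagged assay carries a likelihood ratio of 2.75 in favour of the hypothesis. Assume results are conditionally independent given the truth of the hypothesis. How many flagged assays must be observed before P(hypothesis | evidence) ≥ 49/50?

8

Prior odds = 0.033/0.967 = 33/967.
Likelihood ratio per flagged assay = 2.75.
Target posterior odds = 0.98/0.02 = 49.
Need (33/967) × 2.75ⁿ ≥ 49, i.e. 2.75ⁿ ≥ 47383/33.
2.75⁷ = 19487171/16384 falls short of 47383/33 but 2.75⁸ = 214358881/65536 reaches it, so n = 8.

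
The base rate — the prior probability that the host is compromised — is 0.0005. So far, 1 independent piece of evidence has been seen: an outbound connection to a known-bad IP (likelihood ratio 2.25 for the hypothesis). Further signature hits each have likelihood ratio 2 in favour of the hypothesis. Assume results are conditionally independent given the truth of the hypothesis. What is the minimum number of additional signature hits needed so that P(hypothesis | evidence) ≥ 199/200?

18

Prior odds = 0.0005/0.9995 = 1/1999.
Bayes factor of the evidence already in hand = 2.25.
Odds after that evidence = (1/1999) × 2.25 = 9/7996.
Target odds = 0.995/0.005 = 199.
Need 2ⁿ ≥ 199 ÷ (9/7996) = 1591204/9.
2¹⁷ = 131072 falls short of 1591204/9 but 2¹⁸ = 262144 reaches it, so n = 18.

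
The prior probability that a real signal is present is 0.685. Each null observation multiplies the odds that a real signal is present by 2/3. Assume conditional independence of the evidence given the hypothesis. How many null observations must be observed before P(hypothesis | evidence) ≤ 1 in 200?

15

Prior odds: 0.685 ÷ 0.315 = 137/63.
Likelihood ratio per null observation = 2/3.
Target odds: 0.005 ÷ 0.995 = 1/199.
Require (2/3)ⁿ ≤ 1/199 ÷ (137/63) = 63/27263.
(2/3)¹⁴ = 16384/4782969 is still above 63/27263 but (2/3)¹⁵ = 32768/14348907 is at or below it, so n = 15.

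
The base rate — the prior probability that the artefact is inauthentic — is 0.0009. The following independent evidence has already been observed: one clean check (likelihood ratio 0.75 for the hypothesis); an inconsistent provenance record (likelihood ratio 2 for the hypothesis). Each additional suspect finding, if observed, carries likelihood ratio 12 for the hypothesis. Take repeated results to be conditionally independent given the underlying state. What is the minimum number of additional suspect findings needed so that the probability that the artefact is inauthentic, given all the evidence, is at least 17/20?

4

Prior odds = 0.0009/0.9991 = 9/9991.
Combined Bayes factor of the evidence already in hand = 0.75 × 2 = 1.5.
Odds after that evidence = (9/9991) × 1.5 = 27/19982.
Target odds = 0.85/0.15 = 17/3.
Need 12ⁿ ≥ 17/3 ÷ (27/19982) = 339694/81.
12³ = 1728 falls short of 339694/81 but 12⁴ = 20736 reaches it, so n = 4.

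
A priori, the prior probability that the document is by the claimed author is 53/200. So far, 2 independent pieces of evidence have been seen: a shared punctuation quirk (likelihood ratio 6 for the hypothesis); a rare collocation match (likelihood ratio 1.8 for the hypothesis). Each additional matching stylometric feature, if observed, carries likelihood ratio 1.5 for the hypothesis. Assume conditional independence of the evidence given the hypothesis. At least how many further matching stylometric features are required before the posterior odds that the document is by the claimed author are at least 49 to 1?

7

Prior odds = 0.265/0.735 = 53/147.
Combined Bayes factor of the evidence already in hand = 6 × 1.8 = 10.8.
Odds after that evidence = (53/147) × 10.8 = 954/245.
Target odds = 49.
Need 1.5ⁿ ≥ 49 ÷ (954/245) = 12005/954.
1.5⁶ = 11.390625 falls short of 12005/954 but 1.5⁷ = 17.0859375 reaches it, so n = 7.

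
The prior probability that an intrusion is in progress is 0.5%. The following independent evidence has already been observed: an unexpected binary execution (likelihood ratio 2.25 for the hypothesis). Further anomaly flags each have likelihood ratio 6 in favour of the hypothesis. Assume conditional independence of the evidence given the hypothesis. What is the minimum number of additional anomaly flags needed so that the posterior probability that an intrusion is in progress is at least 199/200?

Prior odds = 0.005/0.995 = 1/199.
Bayes factor of the evidence already in hand = 2.25.
Odds after that evidence = (1/199) × 2.25 = 9/796.
Target odds = 0.995/0.005 = 199.
Need 6ⁿ ≥ 199 ÷ (9/796) = 158404/9.
6⁵ = 7776 falls short of 158404/9 but 6⁶ = 46656 reaches it, so n = 6.

6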